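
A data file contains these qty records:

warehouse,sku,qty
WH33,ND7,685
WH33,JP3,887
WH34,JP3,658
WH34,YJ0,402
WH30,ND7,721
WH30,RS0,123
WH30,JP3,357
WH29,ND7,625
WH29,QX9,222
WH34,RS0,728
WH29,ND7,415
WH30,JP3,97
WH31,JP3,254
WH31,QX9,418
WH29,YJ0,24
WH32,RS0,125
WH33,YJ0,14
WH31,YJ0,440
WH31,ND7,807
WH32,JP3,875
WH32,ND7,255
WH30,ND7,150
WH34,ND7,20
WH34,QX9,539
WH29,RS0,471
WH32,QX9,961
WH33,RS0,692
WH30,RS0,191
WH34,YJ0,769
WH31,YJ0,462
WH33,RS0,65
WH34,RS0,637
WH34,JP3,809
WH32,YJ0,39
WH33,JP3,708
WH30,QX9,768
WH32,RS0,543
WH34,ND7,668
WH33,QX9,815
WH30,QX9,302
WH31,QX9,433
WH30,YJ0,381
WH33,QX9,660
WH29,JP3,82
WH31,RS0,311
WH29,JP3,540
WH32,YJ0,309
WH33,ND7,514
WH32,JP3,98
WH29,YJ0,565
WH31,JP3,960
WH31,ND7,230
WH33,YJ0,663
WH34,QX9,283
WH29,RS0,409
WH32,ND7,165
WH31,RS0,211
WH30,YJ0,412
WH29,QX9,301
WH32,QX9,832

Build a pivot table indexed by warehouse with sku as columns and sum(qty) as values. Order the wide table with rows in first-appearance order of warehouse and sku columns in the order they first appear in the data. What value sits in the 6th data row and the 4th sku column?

668

With rows in first-appearance order of warehouse, row 6 is warehouse=WH32. sku columns in first-appearance order: ND7, JP3, YJ0, RS0, QX9; column 4 is RS0.
Long rows with warehouse=WH32, sku=RS0: 125 + 543 = 668.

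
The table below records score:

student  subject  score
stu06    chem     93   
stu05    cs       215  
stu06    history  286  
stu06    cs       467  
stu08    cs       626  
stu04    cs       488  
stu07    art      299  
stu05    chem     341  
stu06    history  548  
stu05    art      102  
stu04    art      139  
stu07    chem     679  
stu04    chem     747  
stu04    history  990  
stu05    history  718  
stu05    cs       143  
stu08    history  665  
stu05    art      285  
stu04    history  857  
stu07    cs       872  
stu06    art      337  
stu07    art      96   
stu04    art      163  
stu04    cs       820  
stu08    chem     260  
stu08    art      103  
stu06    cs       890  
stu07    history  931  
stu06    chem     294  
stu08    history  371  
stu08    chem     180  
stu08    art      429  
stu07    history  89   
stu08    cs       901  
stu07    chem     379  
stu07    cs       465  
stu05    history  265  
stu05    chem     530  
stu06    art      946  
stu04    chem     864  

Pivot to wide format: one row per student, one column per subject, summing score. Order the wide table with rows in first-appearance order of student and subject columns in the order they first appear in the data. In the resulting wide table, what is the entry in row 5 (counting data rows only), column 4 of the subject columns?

With rows in first-appearance order of student, row 5 is student=stu07. subject columns in first-appearance order: chem, cs, history, art; column 4 is art.
Long rows with student=stu07, subject=art: 299 + 96 = 395.

395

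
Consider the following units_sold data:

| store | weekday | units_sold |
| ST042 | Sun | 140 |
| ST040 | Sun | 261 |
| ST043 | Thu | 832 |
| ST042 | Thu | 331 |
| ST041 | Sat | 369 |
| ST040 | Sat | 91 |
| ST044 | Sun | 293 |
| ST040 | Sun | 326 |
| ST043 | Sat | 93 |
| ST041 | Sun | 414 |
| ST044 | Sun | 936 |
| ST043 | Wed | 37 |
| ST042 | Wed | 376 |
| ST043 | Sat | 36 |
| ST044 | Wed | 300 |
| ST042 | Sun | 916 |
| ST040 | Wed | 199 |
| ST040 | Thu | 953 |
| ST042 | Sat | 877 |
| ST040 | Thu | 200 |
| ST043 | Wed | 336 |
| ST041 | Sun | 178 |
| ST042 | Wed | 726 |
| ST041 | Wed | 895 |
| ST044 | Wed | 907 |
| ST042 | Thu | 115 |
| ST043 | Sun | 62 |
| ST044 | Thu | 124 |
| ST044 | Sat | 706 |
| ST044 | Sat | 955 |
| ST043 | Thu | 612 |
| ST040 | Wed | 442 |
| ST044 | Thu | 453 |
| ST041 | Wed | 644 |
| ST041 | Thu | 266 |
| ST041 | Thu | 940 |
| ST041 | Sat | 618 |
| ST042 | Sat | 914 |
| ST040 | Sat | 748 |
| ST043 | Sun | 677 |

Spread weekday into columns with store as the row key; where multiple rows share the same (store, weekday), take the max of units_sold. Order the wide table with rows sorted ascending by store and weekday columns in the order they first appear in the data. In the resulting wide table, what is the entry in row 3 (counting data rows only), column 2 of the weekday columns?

331

With rows sorted ascending by store, row 3 is store=ST042. weekday columns in first-appearance order: Sun, Thu, Sat, Wed; column 2 is Thu.
Long rows with store=ST042, weekday=Thu: max(331, 115) = 331.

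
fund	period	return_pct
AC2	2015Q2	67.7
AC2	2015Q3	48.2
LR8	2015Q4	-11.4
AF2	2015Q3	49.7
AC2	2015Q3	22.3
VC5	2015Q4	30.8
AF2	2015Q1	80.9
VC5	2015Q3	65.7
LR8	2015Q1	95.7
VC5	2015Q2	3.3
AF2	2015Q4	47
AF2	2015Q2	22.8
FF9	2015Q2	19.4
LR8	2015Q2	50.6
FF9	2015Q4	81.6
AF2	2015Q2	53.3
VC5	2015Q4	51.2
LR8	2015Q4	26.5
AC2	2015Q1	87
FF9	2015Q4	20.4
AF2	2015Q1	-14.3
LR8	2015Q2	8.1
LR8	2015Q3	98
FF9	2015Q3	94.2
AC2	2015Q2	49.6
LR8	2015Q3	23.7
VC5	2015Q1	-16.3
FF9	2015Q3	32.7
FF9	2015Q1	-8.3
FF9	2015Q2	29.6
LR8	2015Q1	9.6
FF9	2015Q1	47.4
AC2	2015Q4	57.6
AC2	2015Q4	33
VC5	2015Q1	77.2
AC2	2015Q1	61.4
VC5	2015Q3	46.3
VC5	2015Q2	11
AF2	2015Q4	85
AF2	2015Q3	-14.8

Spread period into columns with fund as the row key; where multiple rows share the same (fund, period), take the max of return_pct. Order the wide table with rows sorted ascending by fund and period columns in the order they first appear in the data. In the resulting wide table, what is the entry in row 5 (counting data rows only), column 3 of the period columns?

With rows sorted ascending by fund, row 5 is fund=VC5. period columns in first-appearance order: 2015Q2, 2015Q3, 2015Q4, 2015Q1; column 3 is 2015Q4.
Long rows with fund=VC5, period=2015Q4: max(30.8, 51.2) = 51.2.

51.2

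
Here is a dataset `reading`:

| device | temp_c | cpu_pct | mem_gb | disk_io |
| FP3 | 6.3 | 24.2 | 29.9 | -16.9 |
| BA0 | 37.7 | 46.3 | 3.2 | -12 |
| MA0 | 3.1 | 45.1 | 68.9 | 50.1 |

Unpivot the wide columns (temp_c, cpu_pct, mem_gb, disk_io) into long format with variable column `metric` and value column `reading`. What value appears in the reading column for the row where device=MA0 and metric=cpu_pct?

Unpivoting turns each (device, wide-column) pair into one long row.
The wide cell at row MA0, column cpu_pct holds 45.1, so the long row (MA0, cpu_pct) has reading=45.1.

45.1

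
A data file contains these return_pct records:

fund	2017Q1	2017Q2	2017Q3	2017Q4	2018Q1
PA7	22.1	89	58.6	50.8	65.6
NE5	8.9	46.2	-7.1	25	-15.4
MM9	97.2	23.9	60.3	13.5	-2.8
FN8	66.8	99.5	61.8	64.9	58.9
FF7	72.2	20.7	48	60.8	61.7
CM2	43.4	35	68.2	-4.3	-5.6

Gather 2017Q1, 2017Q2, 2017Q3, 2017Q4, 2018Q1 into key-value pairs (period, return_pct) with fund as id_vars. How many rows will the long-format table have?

6 fund values × 5 melted columns = 30 rows.

30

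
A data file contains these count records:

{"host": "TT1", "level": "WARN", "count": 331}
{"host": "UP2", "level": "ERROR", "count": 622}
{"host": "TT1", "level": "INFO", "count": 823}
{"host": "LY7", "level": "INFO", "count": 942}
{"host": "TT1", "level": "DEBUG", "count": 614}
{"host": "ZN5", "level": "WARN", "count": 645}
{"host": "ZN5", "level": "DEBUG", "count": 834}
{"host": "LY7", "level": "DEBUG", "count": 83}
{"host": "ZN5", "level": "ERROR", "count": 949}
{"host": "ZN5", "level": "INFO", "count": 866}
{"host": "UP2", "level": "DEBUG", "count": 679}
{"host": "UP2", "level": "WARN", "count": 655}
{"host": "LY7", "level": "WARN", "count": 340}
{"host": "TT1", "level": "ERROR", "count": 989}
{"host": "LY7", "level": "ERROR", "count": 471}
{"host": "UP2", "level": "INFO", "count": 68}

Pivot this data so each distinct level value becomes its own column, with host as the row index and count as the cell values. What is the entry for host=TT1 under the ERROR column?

Wide layout: rows indexed by host, columns are the 4 distinct level values (WARN, ERROR, INFO, DEBUG).
Cell (host=TT1, level=ERROR) draws from the long row where host=TT1 and level=ERROR, which has count=989.

989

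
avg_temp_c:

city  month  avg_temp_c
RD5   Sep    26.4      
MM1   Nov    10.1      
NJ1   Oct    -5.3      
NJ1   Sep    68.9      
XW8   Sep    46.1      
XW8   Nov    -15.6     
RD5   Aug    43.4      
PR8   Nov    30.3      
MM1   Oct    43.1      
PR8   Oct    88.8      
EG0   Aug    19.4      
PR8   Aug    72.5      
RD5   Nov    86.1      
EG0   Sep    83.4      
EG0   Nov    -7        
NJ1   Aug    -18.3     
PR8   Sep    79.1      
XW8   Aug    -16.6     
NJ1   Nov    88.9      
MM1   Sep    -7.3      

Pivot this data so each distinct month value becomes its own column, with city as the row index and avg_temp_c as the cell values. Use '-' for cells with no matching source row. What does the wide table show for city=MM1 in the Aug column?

-

No long-format row has city=MM1 and month=Aug, so the cell is -.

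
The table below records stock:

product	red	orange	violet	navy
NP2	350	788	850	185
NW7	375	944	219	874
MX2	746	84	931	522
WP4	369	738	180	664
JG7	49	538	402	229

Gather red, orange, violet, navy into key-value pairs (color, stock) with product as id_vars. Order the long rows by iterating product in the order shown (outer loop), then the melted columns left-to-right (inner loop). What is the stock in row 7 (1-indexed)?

219

20 rows total (5 × 4). Row 7: index ⌊(7-1)/4⌋ = 1 into product → NW7; (7-1) mod 4 = 2 into the melted columns → violet.
So row 7 is (NW7, violet, 219); stock = 219.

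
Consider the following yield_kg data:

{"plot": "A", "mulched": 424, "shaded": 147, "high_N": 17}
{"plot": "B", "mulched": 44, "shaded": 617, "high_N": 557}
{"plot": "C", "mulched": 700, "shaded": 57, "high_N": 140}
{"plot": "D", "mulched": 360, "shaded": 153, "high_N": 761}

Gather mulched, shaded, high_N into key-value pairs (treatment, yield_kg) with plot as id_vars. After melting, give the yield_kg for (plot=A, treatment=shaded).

Unpivoting turns each (plot, wide-column) pair into one long row.
The wide cell at row A, column shaded holds 147, so the long row (A, shaded) has yield_kg=147.

147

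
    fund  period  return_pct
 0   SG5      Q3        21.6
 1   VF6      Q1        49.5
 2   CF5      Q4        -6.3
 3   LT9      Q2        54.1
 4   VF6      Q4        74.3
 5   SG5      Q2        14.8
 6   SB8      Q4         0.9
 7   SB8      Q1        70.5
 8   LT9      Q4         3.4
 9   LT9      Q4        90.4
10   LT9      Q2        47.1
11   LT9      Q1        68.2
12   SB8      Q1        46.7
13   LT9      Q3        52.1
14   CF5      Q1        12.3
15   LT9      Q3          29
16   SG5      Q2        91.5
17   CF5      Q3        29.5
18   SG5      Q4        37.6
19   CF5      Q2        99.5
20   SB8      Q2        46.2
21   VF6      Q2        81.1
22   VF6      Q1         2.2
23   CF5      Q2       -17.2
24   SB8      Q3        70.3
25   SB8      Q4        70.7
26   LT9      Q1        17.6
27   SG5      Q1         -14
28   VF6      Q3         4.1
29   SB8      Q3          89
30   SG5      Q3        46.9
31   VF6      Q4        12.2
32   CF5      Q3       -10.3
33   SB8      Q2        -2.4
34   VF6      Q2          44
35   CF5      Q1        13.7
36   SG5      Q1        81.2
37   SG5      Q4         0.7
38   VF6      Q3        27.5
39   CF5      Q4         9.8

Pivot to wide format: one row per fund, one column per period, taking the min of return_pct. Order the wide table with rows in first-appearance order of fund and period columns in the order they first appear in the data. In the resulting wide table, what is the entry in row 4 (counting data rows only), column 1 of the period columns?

With rows in first-appearance order of fund, row 4 is fund=LT9. period columns in first-appearance order: Q3, Q1, Q4, Q2; column 1 is Q3.
Long rows with fund=LT9, period=Q3: min(52.1, 29) = 29.

29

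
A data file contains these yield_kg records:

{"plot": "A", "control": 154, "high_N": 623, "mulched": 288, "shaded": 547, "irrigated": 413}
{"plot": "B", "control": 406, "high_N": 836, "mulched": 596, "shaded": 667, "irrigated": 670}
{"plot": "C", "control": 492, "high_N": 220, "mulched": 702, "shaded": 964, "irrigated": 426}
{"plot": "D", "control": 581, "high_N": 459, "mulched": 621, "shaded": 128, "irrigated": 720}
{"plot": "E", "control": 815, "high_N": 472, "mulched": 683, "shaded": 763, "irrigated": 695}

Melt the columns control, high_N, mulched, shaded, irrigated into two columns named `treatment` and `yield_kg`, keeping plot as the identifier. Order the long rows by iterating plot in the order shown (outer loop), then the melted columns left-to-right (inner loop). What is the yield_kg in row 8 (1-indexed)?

25 rows total (5 × 5). Row 8: index ⌊(8-1)/5⌋ = 1 into plot → B; (8-1) mod 5 = 2 into the melted columns → mulched.
So row 8 is (B, mulched, 596); yield_kg = 596.

596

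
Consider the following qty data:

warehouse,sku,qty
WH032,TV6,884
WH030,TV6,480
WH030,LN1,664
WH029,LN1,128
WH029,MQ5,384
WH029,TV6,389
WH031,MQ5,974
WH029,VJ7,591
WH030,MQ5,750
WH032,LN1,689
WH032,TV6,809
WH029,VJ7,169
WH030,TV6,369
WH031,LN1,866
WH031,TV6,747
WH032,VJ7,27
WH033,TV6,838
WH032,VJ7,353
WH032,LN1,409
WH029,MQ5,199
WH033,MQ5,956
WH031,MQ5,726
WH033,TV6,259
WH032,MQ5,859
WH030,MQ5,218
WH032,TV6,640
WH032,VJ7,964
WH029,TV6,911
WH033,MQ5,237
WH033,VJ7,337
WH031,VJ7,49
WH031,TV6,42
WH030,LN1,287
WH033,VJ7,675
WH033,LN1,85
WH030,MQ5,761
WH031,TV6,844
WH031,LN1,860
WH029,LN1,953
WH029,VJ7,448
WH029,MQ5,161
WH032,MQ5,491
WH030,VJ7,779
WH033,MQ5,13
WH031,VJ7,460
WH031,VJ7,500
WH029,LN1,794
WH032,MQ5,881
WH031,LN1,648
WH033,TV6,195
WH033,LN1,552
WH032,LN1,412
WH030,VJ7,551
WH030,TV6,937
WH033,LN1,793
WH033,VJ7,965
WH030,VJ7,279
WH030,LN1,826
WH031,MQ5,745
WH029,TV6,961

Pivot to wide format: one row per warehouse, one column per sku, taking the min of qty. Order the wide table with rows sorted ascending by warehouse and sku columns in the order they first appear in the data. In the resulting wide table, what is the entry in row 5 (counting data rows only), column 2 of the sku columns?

With rows sorted ascending by warehouse, row 5 is warehouse=WH033. sku columns in first-appearance order: TV6, LN1, MQ5, VJ7; column 2 is LN1.
Long rows with warehouse=WH033, sku=LN1: min(85, 552, 793) = 85.

85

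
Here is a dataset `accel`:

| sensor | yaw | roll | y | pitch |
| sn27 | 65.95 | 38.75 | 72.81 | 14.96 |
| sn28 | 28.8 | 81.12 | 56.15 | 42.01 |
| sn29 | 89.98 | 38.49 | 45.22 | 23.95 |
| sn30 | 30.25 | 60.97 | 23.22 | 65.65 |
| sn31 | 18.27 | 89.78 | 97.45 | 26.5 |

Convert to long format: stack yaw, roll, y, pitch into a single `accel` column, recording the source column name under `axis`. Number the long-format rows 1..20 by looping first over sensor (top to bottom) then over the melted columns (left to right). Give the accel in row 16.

65.65

20 rows total (5 × 4). Row 16: index ⌊(16-1)/4⌋ = 3 into sensor → sn30; (16-1) mod 4 = 3 into the melted columns → pitch.
So row 16 is (sn30, pitch, 65.65); accel = 65.65.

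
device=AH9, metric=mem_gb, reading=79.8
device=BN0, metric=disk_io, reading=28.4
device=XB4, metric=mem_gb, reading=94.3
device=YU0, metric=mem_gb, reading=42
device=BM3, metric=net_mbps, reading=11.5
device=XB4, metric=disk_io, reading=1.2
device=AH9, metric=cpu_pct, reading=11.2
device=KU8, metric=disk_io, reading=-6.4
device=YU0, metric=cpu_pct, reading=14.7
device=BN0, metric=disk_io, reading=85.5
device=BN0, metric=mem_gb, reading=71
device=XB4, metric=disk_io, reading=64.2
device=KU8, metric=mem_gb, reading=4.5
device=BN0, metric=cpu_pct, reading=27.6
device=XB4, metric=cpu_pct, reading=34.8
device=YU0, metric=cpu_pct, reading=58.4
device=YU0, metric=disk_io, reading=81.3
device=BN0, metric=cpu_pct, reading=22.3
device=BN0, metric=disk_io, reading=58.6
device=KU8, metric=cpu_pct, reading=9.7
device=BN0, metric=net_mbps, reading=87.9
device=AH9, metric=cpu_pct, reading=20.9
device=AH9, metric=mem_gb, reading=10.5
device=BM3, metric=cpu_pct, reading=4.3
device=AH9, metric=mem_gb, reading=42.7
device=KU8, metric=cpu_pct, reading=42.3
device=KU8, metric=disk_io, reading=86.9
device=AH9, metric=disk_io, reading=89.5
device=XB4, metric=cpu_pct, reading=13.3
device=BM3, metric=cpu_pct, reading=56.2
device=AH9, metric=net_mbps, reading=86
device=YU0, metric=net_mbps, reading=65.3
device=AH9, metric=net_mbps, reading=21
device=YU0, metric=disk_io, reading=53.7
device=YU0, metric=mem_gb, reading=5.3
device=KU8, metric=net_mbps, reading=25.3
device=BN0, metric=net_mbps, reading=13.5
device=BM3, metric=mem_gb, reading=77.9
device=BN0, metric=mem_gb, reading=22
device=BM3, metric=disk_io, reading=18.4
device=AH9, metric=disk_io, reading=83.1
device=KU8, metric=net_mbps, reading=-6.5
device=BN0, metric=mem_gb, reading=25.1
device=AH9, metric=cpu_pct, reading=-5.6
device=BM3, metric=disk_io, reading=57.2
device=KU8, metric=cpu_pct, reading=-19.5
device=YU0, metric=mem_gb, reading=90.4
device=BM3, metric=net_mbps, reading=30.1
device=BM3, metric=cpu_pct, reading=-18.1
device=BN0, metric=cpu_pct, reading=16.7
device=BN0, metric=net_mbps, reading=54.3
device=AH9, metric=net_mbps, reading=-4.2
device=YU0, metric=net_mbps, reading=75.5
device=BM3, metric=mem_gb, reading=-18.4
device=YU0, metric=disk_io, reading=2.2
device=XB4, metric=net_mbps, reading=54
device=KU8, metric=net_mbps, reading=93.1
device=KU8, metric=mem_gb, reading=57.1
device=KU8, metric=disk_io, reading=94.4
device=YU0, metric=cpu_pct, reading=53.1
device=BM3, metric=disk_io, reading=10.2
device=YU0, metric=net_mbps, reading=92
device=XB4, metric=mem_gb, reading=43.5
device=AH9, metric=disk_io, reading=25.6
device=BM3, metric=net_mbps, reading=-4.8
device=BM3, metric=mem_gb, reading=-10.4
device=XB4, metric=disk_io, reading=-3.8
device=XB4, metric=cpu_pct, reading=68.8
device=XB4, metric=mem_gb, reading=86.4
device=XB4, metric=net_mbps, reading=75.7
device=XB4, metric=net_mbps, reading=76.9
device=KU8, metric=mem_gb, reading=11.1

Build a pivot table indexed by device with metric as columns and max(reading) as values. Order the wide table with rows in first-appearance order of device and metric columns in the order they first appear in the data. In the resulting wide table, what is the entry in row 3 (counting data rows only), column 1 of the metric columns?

With rows in first-appearance order of device, row 3 is device=XB4. metric columns in first-appearance order: mem_gb, disk_io, net_mbps, cpu_pct; column 1 is mem_gb.
Long rows with device=XB4, metric=mem_gb: max(94.3, 43.5, 86.4) = 94.3.

94.3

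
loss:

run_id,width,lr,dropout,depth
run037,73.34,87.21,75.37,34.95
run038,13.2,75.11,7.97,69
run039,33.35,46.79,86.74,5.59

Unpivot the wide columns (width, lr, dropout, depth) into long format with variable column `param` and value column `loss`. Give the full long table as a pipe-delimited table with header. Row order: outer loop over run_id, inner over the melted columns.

| run_id | param | loss |
| run037 | width | 73.34 |
| run037 | lr | 87.21 |
| run037 | dropout | 75.37 |
| run037 | depth | 34.95 |
| run038 | width | 13.2 |
| run038 | lr | 75.11 |
| run038 | dropout | 7.97 |
| run038 | depth | 69 |
| run039 | width | 33.35 |
| run039 | lr | 46.79 |
| run039 | dropout | 86.74 |
| run039 | depth | 5.59 |

Each (run_id, column) pair becomes one row: 3 × 4 = 12 rows.
For example, (run037, width) → loss=73.34.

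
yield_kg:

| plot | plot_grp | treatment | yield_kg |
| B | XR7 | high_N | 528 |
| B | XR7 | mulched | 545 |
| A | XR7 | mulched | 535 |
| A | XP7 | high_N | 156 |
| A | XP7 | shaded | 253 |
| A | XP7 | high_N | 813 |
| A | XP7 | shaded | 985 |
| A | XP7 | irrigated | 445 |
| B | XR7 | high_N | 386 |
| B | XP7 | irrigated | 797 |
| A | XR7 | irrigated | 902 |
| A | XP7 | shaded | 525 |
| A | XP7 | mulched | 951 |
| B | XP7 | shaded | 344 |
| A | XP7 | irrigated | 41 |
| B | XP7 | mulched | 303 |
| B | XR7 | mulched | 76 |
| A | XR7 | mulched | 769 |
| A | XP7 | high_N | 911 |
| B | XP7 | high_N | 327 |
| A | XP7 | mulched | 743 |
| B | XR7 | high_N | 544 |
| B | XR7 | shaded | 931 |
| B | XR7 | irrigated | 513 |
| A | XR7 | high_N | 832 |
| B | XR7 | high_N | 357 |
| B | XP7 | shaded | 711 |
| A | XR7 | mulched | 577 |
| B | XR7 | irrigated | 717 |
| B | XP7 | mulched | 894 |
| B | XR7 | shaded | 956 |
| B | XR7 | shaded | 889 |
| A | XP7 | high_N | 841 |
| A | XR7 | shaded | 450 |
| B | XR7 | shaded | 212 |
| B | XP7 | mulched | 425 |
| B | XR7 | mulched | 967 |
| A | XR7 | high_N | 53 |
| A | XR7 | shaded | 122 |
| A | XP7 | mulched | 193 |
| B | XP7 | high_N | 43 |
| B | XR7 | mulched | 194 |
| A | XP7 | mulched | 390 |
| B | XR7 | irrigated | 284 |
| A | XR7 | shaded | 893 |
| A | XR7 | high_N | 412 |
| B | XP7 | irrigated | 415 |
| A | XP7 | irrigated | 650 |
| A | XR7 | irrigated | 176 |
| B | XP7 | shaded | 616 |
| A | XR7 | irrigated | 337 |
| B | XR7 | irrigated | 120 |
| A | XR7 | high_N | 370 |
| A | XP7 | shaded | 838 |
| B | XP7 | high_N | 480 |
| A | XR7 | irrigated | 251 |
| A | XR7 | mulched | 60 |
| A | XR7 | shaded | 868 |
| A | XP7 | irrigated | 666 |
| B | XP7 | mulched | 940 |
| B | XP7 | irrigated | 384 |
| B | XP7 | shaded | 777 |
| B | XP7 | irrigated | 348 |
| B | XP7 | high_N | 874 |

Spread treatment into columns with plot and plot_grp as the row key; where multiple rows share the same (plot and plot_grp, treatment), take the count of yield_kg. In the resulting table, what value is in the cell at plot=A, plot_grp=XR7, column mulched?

4

Rows with plot=A, plot_grp=XR7 and treatment=mulched: yield_kg values are 535, 769, 577, 60.
4 rows match — count = 4.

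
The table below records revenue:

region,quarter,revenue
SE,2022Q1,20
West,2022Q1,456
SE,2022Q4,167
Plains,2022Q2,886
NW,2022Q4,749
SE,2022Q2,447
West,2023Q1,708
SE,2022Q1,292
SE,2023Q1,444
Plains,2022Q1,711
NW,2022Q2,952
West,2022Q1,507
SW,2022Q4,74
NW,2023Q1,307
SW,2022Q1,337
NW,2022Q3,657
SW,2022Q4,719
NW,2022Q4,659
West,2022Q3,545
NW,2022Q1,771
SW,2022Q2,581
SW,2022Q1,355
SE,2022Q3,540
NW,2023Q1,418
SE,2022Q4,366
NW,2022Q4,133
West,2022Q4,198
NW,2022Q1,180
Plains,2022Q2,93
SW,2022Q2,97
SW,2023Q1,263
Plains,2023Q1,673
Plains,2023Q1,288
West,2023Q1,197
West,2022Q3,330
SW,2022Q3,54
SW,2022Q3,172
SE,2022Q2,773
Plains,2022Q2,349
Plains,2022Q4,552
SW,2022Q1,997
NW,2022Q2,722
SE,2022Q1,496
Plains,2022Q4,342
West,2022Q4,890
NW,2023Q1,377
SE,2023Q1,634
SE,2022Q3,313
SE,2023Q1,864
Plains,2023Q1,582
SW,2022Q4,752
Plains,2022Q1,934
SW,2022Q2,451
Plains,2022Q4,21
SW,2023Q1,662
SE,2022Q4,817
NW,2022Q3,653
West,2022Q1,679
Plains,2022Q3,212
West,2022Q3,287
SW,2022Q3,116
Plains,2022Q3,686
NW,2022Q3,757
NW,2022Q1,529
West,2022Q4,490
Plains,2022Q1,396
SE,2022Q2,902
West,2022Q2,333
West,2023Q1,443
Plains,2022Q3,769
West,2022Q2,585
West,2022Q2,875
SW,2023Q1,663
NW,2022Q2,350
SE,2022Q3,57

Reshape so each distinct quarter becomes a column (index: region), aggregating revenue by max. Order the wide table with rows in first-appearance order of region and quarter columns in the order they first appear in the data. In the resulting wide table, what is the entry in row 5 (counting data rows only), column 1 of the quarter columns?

With rows in first-appearance order of region, row 5 is region=SW. quarter columns in first-appearance order: 2022Q1, 2022Q4, 2022Q2, 2023Q1, 2022Q3; column 1 is 2022Q1.
Long rows with region=SW, quarter=2022Q1: max(337, 355, 997) = 997.

997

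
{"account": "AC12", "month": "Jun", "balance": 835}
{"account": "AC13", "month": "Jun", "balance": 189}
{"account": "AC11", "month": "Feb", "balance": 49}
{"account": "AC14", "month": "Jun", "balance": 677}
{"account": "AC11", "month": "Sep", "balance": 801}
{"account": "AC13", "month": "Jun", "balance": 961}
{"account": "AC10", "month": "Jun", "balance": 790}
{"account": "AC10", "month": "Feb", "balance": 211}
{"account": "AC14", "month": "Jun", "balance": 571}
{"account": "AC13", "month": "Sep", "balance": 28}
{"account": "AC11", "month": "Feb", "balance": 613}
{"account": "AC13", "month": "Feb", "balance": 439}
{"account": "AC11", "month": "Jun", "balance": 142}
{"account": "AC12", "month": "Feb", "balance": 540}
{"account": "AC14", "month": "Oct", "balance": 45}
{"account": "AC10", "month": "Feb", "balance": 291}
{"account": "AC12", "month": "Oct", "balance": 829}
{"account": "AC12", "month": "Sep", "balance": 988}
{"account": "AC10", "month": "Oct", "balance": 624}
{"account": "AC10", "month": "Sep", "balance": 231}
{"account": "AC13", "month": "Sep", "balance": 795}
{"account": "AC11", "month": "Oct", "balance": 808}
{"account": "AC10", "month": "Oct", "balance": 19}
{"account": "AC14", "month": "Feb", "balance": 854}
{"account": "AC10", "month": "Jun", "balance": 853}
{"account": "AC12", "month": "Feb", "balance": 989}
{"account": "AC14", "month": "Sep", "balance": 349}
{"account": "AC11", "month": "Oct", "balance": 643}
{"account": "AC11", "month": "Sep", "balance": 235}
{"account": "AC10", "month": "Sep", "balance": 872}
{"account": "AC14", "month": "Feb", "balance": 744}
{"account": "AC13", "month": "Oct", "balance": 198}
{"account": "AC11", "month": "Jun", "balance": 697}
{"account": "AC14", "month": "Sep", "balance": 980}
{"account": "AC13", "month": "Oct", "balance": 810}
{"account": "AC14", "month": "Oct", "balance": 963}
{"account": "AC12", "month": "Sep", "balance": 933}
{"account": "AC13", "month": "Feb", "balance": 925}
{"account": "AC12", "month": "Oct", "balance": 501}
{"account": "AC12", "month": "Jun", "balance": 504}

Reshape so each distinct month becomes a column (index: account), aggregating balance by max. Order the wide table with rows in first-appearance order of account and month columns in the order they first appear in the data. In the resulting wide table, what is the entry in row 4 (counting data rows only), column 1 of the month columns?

677

With rows in first-appearance order of account, row 4 is account=AC14. month columns in first-appearance order: Jun, Feb, Sep, Oct; column 1 is Jun.
Long rows with account=AC14, month=Jun: max(677, 571) = 677.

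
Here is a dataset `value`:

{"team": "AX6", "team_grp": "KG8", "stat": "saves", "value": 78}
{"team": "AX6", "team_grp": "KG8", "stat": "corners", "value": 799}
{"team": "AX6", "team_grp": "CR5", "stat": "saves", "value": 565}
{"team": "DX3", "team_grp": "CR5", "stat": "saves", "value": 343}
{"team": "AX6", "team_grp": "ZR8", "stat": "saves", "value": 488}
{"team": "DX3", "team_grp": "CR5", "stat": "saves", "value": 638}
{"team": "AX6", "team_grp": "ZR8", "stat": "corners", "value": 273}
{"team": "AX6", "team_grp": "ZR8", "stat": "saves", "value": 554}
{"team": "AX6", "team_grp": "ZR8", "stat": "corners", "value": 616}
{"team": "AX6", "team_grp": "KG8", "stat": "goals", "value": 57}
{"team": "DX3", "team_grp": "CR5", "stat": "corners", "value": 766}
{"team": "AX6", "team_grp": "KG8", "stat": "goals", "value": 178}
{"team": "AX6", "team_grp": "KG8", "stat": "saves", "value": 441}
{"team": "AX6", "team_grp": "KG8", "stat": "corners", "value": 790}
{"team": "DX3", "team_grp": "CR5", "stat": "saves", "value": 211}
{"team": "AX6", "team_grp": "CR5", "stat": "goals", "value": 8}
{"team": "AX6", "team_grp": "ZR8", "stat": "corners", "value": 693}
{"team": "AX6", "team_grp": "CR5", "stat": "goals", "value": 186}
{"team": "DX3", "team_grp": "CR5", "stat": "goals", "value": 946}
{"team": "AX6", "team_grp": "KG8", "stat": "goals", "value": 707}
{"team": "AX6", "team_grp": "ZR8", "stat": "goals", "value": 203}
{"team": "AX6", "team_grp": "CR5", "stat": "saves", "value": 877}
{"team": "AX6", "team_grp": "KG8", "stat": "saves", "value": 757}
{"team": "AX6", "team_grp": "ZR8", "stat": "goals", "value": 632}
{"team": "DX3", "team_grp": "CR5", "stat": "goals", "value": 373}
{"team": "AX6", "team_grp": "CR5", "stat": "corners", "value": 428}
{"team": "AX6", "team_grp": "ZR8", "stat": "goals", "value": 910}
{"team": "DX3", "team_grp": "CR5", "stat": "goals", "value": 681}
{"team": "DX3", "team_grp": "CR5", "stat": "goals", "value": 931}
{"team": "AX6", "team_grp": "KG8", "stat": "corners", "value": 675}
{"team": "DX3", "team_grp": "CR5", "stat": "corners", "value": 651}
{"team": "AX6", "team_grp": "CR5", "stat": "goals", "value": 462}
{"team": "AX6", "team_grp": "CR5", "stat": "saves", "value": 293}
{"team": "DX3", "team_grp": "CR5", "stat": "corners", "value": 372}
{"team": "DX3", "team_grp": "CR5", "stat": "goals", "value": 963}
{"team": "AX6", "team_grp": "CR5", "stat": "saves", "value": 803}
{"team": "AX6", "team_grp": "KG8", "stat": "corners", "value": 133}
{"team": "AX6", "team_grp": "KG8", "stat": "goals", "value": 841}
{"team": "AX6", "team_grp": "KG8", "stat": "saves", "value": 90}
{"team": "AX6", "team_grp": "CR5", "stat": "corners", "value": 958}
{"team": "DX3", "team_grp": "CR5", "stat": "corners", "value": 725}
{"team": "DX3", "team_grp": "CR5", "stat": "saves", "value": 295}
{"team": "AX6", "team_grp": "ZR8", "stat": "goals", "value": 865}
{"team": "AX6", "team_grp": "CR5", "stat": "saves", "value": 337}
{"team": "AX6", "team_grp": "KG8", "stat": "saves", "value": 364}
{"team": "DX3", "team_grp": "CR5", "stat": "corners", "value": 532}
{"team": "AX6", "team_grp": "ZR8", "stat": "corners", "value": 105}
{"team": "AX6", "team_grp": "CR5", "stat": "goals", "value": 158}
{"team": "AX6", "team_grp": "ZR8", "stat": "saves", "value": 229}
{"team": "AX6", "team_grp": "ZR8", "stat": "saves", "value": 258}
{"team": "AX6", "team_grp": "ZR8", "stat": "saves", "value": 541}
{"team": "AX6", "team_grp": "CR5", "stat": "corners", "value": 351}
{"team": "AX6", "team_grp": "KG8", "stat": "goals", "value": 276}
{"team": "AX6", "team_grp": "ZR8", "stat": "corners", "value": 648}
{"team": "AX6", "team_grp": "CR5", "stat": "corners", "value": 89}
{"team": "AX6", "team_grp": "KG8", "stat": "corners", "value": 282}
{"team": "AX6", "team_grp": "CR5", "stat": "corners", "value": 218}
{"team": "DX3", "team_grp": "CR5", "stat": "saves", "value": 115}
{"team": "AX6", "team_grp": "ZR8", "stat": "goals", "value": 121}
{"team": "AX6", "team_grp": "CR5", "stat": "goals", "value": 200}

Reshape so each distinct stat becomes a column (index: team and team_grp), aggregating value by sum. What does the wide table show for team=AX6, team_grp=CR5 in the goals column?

Rows with team=AX6, team_grp=CR5 and stat=goals: value values are 8, 186, 462, 158, 200.
8 + 186 + 462 + 158 + 200 = 1014.

1014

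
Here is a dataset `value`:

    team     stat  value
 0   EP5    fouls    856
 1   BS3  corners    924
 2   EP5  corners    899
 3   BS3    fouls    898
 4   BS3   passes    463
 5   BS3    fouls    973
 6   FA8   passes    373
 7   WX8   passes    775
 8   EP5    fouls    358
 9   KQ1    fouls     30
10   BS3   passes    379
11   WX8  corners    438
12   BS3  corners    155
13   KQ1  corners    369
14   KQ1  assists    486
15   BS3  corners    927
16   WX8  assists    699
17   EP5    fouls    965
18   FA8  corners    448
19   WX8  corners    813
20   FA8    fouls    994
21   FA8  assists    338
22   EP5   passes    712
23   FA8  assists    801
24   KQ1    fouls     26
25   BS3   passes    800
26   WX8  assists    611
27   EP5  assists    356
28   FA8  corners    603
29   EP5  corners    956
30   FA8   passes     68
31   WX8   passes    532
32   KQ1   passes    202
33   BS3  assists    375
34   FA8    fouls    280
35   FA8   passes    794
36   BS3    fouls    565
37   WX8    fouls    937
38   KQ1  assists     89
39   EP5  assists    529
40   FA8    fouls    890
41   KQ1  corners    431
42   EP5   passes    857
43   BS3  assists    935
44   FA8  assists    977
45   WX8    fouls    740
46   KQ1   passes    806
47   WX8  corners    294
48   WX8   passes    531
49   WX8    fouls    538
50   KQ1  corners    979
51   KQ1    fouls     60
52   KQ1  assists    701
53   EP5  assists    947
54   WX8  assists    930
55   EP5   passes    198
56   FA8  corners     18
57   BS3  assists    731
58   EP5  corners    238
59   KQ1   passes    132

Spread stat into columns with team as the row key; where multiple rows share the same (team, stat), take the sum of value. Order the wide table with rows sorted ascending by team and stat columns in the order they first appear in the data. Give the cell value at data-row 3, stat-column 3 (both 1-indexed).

With rows sorted ascending by team, row 3 is team=FA8. stat columns in first-appearance order: fouls, corners, passes, assists; column 3 is passes.
Long rows with team=FA8, stat=passes: 373 + 68 + 794 = 1235.

1235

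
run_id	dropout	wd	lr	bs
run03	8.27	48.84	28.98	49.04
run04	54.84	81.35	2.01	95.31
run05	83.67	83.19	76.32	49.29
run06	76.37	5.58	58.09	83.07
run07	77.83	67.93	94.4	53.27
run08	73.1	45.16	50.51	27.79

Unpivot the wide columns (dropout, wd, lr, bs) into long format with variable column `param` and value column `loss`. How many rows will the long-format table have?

24

6 run_id values × 4 melted columns = 24 rows.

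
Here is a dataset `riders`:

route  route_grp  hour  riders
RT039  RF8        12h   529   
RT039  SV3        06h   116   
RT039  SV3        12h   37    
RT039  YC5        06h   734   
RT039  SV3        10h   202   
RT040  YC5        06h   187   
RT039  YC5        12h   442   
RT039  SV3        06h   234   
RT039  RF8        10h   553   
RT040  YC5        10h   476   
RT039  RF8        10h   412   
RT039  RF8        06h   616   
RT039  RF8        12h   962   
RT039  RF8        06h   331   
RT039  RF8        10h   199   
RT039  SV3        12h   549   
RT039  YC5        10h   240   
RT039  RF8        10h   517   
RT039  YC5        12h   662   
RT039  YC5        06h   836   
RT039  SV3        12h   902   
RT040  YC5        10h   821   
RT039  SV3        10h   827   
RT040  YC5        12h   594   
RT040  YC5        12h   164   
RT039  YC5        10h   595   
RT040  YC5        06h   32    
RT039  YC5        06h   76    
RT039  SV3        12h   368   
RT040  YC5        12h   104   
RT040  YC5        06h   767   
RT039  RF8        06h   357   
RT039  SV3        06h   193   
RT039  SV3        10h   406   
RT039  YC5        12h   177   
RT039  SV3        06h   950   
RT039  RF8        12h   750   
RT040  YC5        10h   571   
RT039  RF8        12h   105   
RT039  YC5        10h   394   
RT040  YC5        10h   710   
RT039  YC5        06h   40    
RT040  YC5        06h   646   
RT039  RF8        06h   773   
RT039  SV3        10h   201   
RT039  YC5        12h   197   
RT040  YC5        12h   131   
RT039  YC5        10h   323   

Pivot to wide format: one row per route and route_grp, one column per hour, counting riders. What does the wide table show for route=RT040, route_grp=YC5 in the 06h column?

4

Rows with route=RT040, route_grp=YC5 and hour=06h: riders values are 187, 32, 767, 646.
4 rows match — count = 4.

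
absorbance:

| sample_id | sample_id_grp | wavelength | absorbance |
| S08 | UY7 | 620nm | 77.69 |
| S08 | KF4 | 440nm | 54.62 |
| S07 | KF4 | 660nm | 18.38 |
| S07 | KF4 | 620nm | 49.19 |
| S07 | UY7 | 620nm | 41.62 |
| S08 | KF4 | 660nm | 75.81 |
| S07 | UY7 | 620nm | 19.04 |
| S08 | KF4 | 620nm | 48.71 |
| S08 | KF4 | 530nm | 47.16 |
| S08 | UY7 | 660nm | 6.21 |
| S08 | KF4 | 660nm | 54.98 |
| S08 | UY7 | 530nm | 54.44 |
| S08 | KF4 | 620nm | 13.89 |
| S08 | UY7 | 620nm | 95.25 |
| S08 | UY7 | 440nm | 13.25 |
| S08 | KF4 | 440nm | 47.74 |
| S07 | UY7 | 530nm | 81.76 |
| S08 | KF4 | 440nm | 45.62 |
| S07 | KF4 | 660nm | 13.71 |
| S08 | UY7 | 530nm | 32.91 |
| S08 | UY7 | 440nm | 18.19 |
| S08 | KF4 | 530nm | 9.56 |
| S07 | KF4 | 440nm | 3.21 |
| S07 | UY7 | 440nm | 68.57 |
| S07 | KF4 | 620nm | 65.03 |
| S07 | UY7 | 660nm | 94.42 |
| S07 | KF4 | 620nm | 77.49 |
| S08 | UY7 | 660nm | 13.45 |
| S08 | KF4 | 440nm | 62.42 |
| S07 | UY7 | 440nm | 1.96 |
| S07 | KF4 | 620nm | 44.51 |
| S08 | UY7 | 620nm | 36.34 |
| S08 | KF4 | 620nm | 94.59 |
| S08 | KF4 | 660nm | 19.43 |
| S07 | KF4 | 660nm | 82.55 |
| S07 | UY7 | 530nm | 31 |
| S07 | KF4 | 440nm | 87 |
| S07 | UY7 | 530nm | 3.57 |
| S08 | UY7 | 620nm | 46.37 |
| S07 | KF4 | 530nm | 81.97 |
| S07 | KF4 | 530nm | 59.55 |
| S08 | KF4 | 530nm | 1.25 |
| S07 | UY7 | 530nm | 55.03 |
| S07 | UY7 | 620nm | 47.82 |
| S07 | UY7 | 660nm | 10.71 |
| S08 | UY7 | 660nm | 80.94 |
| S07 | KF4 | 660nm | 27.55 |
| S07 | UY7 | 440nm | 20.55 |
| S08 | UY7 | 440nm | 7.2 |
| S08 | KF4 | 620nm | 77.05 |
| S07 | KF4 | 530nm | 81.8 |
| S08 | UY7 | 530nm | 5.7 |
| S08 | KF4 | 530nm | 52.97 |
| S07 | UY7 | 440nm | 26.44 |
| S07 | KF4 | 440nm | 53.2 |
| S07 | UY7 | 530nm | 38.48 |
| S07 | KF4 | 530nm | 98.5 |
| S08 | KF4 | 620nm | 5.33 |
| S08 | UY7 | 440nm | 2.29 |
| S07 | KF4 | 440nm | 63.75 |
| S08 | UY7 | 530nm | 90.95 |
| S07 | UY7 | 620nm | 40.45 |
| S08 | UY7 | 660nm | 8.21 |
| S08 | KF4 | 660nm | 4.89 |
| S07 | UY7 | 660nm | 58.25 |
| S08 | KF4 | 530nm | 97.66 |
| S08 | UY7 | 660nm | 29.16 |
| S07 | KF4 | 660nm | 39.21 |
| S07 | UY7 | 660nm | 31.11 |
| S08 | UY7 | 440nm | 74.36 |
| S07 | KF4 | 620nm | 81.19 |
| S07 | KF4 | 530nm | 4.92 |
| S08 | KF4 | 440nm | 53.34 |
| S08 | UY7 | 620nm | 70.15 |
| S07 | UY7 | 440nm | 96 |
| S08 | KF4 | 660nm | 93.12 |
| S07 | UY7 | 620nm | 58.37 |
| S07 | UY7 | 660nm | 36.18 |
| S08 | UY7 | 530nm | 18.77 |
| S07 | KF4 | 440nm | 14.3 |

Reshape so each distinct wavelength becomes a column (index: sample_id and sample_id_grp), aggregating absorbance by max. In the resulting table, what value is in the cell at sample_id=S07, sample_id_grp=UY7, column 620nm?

58.37

Rows with sample_id=S07, sample_id_grp=UY7 and wavelength=620nm: absorbance values are 41.62, 19.04, 47.82, 40.45, 58.37.
max(41.62, 19.04, 47.82, 40.45, 58.37) = 58.37.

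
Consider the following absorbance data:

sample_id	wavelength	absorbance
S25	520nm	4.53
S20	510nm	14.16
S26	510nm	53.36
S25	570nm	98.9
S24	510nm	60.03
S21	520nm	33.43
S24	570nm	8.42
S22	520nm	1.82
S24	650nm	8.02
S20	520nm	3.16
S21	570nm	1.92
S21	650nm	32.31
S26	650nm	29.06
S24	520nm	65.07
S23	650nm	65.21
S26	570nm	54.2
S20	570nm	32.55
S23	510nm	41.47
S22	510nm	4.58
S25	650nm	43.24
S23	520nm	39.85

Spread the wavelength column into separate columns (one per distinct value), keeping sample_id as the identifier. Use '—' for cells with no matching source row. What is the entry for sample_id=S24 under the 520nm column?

65.07

The long row with sample_id=S24, wavelength=520nm has absorbance=65.07.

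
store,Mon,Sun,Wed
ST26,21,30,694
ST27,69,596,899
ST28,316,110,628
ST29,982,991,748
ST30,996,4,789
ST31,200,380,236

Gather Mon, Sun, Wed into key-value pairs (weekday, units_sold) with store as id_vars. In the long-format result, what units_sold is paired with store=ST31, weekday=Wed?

236

Unpivoting turns each (store, wide-column) pair into one long row.
The wide cell at row ST31, column Wed holds 236, so the long row (ST31, Wed) has units_sold=236.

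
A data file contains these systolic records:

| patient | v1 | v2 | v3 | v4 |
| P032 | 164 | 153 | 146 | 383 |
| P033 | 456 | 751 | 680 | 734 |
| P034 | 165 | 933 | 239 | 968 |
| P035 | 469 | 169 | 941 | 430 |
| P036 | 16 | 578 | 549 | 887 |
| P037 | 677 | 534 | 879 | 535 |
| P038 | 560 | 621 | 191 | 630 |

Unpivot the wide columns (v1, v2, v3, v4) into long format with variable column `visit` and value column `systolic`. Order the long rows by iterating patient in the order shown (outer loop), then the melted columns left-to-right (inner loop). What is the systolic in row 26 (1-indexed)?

28 rows total (7 × 4). Row 26: index ⌊(26-1)/4⌋ = 6 into patient → P038; (26-1) mod 4 = 1 into the melted columns → v2.
So row 26 is (P038, v2, 621); systolic = 621.

621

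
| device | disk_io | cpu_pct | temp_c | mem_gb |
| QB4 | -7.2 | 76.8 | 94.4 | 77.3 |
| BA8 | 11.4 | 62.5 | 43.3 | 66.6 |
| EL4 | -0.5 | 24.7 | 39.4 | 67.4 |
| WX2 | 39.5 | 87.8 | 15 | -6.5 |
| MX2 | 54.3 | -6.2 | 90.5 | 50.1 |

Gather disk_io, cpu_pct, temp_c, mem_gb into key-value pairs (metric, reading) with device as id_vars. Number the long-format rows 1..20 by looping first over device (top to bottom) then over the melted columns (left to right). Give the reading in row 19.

90.5

20 rows total (5 × 4). Row 19: index ⌊(19-1)/4⌋ = 4 into device → MX2; (19-1) mod 4 = 2 into the melted columns → temp_c.
So row 19 is (MX2, temp_c, 90.5); reading = 90.5.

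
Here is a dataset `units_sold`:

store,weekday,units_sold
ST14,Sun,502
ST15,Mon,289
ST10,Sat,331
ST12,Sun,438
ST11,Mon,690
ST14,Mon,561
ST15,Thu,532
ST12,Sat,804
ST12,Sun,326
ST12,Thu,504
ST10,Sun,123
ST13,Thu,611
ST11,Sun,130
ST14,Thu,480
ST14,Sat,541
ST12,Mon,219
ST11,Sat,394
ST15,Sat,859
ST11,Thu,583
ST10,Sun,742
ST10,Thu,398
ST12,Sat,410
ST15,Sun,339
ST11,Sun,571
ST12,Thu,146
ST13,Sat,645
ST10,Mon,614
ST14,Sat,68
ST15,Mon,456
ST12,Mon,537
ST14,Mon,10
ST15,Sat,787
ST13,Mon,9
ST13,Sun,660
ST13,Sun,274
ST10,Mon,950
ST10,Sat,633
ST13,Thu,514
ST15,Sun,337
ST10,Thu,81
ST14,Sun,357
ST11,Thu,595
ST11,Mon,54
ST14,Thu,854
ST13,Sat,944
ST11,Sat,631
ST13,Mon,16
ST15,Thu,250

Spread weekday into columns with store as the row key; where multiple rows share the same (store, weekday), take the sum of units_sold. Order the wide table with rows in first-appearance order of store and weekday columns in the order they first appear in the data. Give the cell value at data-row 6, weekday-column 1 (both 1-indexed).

With rows in first-appearance order of store, row 6 is store=ST13. weekday columns in first-appearance order: Sun, Mon, Sat, Thu; column 1 is Sun.
Long rows with store=ST13, weekday=Sun: 660 + 274 = 934.

934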